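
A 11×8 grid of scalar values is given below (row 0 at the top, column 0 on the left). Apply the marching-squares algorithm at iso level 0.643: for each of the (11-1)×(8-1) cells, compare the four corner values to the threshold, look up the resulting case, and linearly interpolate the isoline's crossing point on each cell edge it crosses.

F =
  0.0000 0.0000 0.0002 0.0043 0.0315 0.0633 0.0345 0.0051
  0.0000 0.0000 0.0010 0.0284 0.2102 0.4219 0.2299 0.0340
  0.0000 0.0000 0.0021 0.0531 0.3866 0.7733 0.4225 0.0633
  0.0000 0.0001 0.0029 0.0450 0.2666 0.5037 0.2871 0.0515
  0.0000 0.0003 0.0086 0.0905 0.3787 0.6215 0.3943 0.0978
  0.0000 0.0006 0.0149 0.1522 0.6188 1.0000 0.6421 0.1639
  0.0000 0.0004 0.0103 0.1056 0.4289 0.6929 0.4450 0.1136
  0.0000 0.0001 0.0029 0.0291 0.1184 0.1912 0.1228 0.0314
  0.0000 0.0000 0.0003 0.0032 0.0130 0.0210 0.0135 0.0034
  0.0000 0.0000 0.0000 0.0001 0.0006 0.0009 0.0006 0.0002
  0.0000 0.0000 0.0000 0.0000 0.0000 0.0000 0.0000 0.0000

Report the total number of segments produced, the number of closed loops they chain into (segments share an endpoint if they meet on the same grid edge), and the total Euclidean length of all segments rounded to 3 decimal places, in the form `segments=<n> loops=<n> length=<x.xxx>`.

segments=10 loops=2 length=7.891

cell (1,4): code 0100 → (1.629,5.000)–(2.000,4.663)
cell (1,5): code 1000 → (2.000,5.371)–(1.629,5.000)
cell (2,4): code 0010 → (2.000,4.663)–(2.483,5.000)
cell (2,5): code 0001 → (2.483,5.000)–(2.000,5.371)
cell (4,4): code 0100 → (4.057,5.000)–(5.000,4.063)
cell (4,5): code 1000 → (5.000,5.997)–(4.057,5.000)
cell (5,4): code 0110 → (5.000,4.063)–(6.000,4.811)
cell (5,5): code 1001 → (6.000,5.201)–(5.000,5.997)
cell (6,4): code 0010 → (6.000,4.811)–(6.099,5.000)
cell (6,5): code 0001 → (6.099,5.000)–(6.000,5.201)
total: 10 segments, chained into 2 closed loop(s), length Σ = 7.891434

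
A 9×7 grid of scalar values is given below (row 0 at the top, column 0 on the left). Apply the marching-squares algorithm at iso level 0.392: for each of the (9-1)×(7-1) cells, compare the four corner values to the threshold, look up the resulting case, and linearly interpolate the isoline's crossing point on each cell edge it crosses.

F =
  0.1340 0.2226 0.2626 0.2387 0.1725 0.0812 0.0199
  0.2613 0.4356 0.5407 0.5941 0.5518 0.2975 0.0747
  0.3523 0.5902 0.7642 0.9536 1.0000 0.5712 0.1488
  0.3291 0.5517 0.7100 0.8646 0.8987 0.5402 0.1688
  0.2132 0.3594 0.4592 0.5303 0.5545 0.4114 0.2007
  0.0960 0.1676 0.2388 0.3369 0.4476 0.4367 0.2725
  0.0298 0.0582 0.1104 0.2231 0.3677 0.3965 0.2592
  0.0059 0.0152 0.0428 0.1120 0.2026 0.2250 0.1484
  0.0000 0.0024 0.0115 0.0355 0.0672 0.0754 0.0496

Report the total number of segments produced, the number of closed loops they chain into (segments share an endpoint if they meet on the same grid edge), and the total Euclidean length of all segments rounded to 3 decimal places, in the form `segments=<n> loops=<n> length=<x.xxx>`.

segments=22 loops=1 length=17.501

cell (0,0): code 0100 → (0.795,1.000)–(1.000,0.750)
cell (0,1): code 1100 → (0.465,2.000)–(0.795,1.000)
cell (0,2): code 1100 → (0.431,3.000)–(0.465,2.000)
cell (0,3): code 1100 → (0.579,4.000)–(0.431,3.000)
cell (0,4): code 1000 → (1.000,4.628)–(0.579,4.000)
cell (1,0): code 0110 → (1.000,0.750)–(2.000,0.167)
cell (1,4): code 1101 → (1.345,5.000)–(1.000,4.628)
cell (1,5): code 1000 → (2.000,5.424)–(1.345,5.000)
cell (2,0): code 0110 → (2.000,0.167)–(3.000,0.283)
cell (2,5): code 1001 → (3.000,5.399)–(2.000,5.424)
cell (3,0): code 0010 → (3.000,0.283)–(3.830,1.000)
cell (3,1): code 0111 → (3.830,1.000)–(4.000,1.327)
cell (3,5): code 1001 → (4.000,5.092)–(3.000,5.399)
cell (4,1): code 0010 → (4.000,1.327)–(4.305,2.000)
cell (4,2): code 0011 → (4.305,2.000)–(4.715,3.000)
cell (4,3): code 0111 → (4.715,3.000)–(5.000,3.498)
cell (4,5): code 1001 → (5.000,5.272)–(4.000,5.092)
cell (5,3): code 0010 → (5.000,3.498)–(5.696,4.000)
cell (5,4): code 0111 → (5.696,4.000)–(6.000,4.844)
cell (5,5): code 1001 → (6.000,5.033)–(5.000,5.272)
cell (6,4): code 0010 → (6.000,4.844)–(6.026,5.000)
cell (6,5): code 0001 → (6.026,5.000)–(6.000,5.033)
total: 22 segments, chained into 1 closed loop(s), length Σ = 17.501052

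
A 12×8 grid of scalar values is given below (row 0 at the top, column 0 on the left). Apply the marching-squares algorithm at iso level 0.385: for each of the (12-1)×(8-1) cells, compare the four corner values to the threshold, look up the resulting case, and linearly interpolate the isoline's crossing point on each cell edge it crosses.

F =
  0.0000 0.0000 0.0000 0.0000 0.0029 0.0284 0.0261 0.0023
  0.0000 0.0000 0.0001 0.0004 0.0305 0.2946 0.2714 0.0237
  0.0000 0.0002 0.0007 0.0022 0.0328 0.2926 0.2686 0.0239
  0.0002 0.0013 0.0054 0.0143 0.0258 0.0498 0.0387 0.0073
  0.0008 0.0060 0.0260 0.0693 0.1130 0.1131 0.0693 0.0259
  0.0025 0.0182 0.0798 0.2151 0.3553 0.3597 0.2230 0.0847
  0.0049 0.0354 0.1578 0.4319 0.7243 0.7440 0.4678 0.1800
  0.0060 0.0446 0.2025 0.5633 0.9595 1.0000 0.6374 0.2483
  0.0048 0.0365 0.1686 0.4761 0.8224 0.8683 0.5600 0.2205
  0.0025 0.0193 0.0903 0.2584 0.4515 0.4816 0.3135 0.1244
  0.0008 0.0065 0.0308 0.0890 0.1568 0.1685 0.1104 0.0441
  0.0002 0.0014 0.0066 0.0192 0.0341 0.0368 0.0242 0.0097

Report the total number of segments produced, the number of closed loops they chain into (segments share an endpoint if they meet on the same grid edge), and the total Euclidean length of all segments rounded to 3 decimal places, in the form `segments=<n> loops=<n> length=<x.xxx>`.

segments=16 loops=1 length=13.097

cell (5,2): code 0100 → (5.784,3.000)–(6.000,2.829)
cell (5,3): code 1100 → (5.080,4.000)–(5.784,3.000)
cell (5,4): code 1100 → (5.066,5.000)–(5.080,4.000)
cell (5,5): code 1100 → (5.662,6.000)–(5.066,5.000)
cell (5,6): code 1000 → (6.000,6.288)–(5.662,6.000)
cell (6,2): code 0110 → (6.000,2.829)–(7.000,2.506)
cell (6,6): code 1001 → (7.000,6.649)–(6.000,6.288)
cell (7,2): code 0110 → (7.000,2.506)–(8.000,2.704)
cell (7,6): code 1001 → (8.000,6.515)–(7.000,6.649)
cell (8,2): code 0010 → (8.000,2.704)–(8.418,3.000)
cell (8,3): code 0111 → (8.418,3.000)–(9.000,3.656)
cell (8,5): code 1011 → (9.000,5.575)–(8.710,6.000)
cell (8,6): code 0001 → (8.710,6.000)–(8.000,6.515)
cell (9,3): code 0010 → (9.000,3.656)–(9.226,4.000)
cell (9,4): code 0011 → (9.226,4.000)–(9.309,5.000)
cell (9,5): code 0001 → (9.309,5.000)–(9.000,5.575)
total: 16 segments, chained into 1 closed loop(s), length Σ = 13.097487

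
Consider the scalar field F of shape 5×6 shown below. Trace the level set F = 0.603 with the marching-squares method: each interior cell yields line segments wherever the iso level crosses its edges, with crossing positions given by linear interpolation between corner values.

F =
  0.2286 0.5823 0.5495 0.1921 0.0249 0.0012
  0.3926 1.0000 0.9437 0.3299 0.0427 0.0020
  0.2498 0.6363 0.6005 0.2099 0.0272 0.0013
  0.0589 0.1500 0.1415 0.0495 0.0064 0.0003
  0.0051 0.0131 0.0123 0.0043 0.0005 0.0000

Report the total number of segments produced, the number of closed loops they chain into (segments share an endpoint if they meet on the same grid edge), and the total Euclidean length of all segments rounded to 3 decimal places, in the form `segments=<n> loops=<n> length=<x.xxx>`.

segments=8 loops=1 length=6.584

cell (0,0): code 0100 → (0.050,1.000)–(1.000,0.346)
cell (0,1): code 1100 → (0.136,2.000)–(0.050,1.000)
cell (0,2): code 1000 → (1.000,2.555)–(0.136,2.000)
cell (1,0): code 0110 → (1.000,0.346)–(2.000,0.914)
cell (1,1): code 1011 → (2.000,1.930)–(1.993,2.000)
cell (1,2): code 0001 → (1.993,2.000)–(1.000,2.555)
cell (2,0): code 0010 → (2.000,0.914)–(2.068,1.000)
cell (2,1): code 0001 → (2.068,1.000)–(2.000,1.930)
total: 8 segments, chained into 1 closed loop(s), length Σ = 6.584459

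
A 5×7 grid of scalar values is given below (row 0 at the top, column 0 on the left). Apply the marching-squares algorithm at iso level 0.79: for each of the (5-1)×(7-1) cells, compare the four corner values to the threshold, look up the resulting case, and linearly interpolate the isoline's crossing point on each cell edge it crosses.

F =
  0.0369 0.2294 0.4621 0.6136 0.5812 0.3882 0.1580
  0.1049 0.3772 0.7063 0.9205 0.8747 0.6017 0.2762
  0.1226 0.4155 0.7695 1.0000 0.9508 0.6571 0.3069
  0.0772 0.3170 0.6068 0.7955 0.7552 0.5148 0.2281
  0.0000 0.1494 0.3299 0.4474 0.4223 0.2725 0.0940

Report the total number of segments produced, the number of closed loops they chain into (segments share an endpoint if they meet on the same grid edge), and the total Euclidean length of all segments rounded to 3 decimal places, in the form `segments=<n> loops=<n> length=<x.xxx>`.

cell (0,2): code 0100 → (0.575,3.000)–(1.000,2.391)
cell (0,3): code 1100 → (0.711,4.000)–(0.575,3.000)
cell (0,4): code 1000 → (1.000,4.310)–(0.711,4.000)
cell (1,2): code 0110 → (1.000,2.391)–(2.000,2.089)
cell (1,4): code 1001 → (2.000,4.547)–(1.000,4.310)
cell (2,2): code 0110 → (2.000,2.089)–(3.000,2.971)
cell (2,3): code 1011 → (3.000,3.136)–(2.822,4.000)
cell (2,4): code 0001 → (2.822,4.000)–(2.000,4.547)
cell (3,2): code 0010 → (3.000,2.971)–(3.016,3.000)
cell (3,3): code 0001 → (3.016,3.000)–(3.000,3.136)
total: 10 segments, chained into 1 closed loop(s), length Σ = 7.621535

segments=10 loops=1 length=7.622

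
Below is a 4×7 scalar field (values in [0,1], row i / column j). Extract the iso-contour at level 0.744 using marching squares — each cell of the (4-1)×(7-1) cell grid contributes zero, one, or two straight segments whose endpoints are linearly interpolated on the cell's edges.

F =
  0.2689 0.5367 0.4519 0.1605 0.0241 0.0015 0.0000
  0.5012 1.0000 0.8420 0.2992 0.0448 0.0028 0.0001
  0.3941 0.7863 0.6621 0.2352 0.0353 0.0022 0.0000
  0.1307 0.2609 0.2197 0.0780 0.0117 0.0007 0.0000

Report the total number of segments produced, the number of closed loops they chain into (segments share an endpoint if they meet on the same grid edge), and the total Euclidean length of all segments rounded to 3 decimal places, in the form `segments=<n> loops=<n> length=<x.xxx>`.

cell (0,0): code 0100 → (0.447,1.000)–(1.000,0.487)
cell (0,1): code 1100 → (0.749,2.000)–(0.447,1.000)
cell (0,2): code 1000 → (1.000,2.181)–(0.749,2.000)
cell (1,0): code 0110 → (1.000,0.487)–(2.000,0.892)
cell (1,1): code 1011 → (2.000,1.341)–(1.545,2.000)
cell (1,2): code 0001 → (1.545,2.000)–(1.000,2.181)
cell (2,0): code 0010 → (2.000,0.892)–(2.081,1.000)
cell (2,1): code 0001 → (2.081,1.000)–(2.000,1.341)
total: 8 segments, chained into 1 closed loop(s), length Σ = 5.046711

segments=8 loops=1 length=5.047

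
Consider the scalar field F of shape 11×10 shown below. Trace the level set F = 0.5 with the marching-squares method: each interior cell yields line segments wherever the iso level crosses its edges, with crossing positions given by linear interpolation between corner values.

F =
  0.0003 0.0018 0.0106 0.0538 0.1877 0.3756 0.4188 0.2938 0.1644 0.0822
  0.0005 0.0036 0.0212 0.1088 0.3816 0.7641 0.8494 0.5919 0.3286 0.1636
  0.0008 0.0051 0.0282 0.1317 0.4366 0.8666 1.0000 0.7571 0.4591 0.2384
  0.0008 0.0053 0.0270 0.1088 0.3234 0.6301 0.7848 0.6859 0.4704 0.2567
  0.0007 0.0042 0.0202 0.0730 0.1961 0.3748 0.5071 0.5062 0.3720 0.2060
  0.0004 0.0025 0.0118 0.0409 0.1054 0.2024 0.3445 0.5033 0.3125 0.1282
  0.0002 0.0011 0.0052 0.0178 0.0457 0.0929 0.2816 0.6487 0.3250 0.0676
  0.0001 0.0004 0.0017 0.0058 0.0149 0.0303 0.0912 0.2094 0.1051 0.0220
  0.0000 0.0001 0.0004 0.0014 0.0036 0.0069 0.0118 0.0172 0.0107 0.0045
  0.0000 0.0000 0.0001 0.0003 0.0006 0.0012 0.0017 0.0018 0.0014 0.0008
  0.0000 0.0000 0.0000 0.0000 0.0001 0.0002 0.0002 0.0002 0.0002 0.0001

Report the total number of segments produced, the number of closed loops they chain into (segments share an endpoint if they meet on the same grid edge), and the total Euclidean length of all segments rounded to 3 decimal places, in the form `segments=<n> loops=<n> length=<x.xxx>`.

segments=18 loops=1 length=16.509

cell (0,4): code 0100 → (0.320,5.000)–(1.000,4.310)
cell (0,5): code 1100 → (0.189,6.000)–(0.320,5.000)
cell (0,6): code 1100 → (0.692,7.000)–(0.189,6.000)
cell (0,7): code 1000 → (1.000,7.349)–(0.692,7.000)
cell (1,4): code 0110 → (1.000,4.310)–(2.000,4.147)
cell (1,7): code 1001 → (2.000,7.863)–(1.000,7.349)
cell (2,4): code 0110 → (2.000,4.147)–(3.000,4.576)
cell (2,7): code 1001 → (3.000,7.863)–(2.000,7.863)
cell (3,4): code 0010 → (3.000,4.576)–(3.510,5.000)
cell (3,5): code 0111 → (3.510,5.000)–(4.000,5.946)
cell (3,7): code 1001 → (4.000,7.046)–(3.000,7.863)
cell (4,5): code 0010 → (4.000,5.946)–(4.044,6.000)
cell (4,6): code 0111 → (4.044,6.000)–(5.000,6.979)
cell (4,7): code 1001 → (5.000,7.017)–(4.000,7.046)
cell (5,6): code 0110 → (5.000,6.979)–(6.000,6.595)
cell (5,7): code 1001 → (6.000,7.459)–(5.000,7.017)
cell (6,6): code 0010 → (6.000,6.595)–(6.338,7.000)
cell (6,7): code 0001 → (6.338,7.000)–(6.000,7.459)
total: 18 segments, chained into 1 closed loop(s), length Σ = 16.509228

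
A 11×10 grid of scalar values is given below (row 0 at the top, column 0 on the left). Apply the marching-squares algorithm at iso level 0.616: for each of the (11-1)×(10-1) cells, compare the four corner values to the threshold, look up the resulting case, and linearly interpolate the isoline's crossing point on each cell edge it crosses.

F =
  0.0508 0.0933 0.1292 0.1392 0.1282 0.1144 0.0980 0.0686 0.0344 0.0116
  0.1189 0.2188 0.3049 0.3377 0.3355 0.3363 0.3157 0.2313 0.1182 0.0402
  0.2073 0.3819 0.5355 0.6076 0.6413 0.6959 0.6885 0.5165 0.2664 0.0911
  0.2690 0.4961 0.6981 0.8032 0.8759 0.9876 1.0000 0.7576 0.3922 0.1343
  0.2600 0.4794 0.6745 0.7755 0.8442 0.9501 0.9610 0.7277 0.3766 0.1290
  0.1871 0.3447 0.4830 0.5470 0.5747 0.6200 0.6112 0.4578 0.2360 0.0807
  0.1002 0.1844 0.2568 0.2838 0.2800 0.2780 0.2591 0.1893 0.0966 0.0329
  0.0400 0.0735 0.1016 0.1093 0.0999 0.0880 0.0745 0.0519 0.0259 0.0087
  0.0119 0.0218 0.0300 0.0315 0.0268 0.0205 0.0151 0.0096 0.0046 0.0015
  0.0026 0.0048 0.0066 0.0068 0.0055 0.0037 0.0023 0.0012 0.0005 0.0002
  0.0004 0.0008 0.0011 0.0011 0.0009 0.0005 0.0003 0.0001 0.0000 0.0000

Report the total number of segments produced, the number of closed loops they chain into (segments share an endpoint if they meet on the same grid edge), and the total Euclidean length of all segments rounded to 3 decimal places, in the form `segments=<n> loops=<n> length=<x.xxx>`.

cell (1,3): code 0100 → (1.917,4.000)–(2.000,3.249)
cell (1,4): code 1100 → (1.778,5.000)–(1.917,4.000)
cell (1,5): code 1100 → (1.806,6.000)–(1.778,5.000)
cell (1,6): code 1000 → (2.000,6.422)–(1.806,6.000)
cell (2,1): code 0100 → (2.495,2.000)–(3.000,1.594)
cell (2,2): code 1100 → (2.043,3.000)–(2.495,2.000)
cell (2,3): code 1110 → (2.000,3.249)–(2.043,3.000)
cell (2,6): code 1101 → (2.413,7.000)–(2.000,6.422)
cell (2,7): code 1000 → (3.000,7.388)–(2.413,7.000)
cell (3,1): code 0110 → (3.000,1.594)–(4.000,1.700)
cell (3,7): code 1001 → (4.000,7.318)–(3.000,7.388)
cell (4,1): code 0010 → (4.000,1.700)–(4.305,2.000)
cell (4,2): code 0011 → (4.305,2.000)–(4.698,3.000)
cell (4,3): code 0011 → (4.698,3.000)–(4.847,4.000)
cell (4,4): code 0111 → (4.847,4.000)–(5.000,4.912)
cell (4,5): code 1011 → (5.000,5.455)–(4.986,6.000)
cell (4,6): code 0011 → (4.986,6.000)–(4.414,7.000)
cell (4,7): code 0001 → (4.414,7.000)–(4.000,7.318)
cell (5,4): code 0010 → (5.000,4.912)–(5.012,5.000)
cell (5,5): code 0001 → (5.012,5.000)–(5.000,5.455)
total: 20 segments, chained into 1 closed loop(s), length Σ = 14.851916

segments=20 loops=1 length=14.852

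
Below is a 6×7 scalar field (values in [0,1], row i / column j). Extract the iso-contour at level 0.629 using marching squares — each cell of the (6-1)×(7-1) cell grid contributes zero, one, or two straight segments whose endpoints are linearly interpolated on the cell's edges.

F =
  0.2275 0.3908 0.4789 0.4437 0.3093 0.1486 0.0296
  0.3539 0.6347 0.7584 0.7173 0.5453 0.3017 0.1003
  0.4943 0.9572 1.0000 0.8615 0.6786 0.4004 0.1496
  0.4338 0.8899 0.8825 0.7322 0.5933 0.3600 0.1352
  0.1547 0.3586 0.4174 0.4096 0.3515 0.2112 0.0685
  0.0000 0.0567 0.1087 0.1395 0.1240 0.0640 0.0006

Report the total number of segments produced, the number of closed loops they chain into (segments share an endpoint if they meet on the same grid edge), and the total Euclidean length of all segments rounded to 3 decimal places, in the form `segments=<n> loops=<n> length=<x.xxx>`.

segments=14 loops=1 length=10.859

cell (0,0): code 0100 → (0.977,1.000)–(1.000,0.980)
cell (0,1): code 1100 → (0.537,2.000)–(0.977,1.000)
cell (0,2): code 1100 → (0.677,3.000)–(0.537,2.000)
cell (0,3): code 1000 → (1.000,3.513)–(0.677,3.000)
cell (1,0): code 0110 → (1.000,0.980)–(2.000,0.291)
cell (1,3): code 1101 → (1.628,4.000)–(1.000,3.513)
cell (1,4): code 1000 → (2.000,4.178)–(1.628,4.000)
cell (2,0): code 0110 → (2.000,0.291)–(3.000,0.428)
cell (2,3): code 1011 → (3.000,3.743)–(2.581,4.000)
cell (2,4): code 0001 → (2.581,4.000)–(2.000,4.178)
cell (3,0): code 0010 → (3.000,0.428)–(3.491,1.000)
cell (3,1): code 0011 → (3.491,1.000)–(3.545,2.000)
cell (3,2): code 0011 → (3.545,2.000)–(3.320,3.000)
cell (3,3): code 0001 → (3.320,3.000)–(3.000,3.743)
total: 14 segments, chained into 1 closed loop(s), length Σ = 10.858686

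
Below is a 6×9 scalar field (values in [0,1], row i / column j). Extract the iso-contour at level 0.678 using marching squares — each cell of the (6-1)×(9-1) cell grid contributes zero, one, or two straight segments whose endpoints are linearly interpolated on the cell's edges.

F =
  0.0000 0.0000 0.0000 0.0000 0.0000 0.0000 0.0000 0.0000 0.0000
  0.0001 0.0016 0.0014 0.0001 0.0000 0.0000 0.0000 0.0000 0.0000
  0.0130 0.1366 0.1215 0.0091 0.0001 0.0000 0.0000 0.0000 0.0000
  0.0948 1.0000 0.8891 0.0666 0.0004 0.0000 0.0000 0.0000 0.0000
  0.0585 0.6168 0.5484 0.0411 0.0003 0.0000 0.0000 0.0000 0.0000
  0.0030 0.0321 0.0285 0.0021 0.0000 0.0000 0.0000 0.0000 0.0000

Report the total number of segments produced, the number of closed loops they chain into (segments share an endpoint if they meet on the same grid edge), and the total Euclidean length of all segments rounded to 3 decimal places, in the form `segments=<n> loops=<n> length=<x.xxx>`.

cell (2,0): code 0100 → (2.627,1.000)–(3.000,0.644)
cell (2,1): code 1100 → (2.725,2.000)–(2.627,1.000)
cell (2,2): code 1000 → (3.000,2.257)–(2.725,2.000)
cell (3,0): code 0010 → (3.000,0.644)–(3.840,1.000)
cell (3,1): code 0011 → (3.840,1.000)–(3.620,2.000)
cell (3,2): code 0001 → (3.620,2.000)–(3.000,2.257)
total: 6 segments, chained into 1 closed loop(s), length Σ = 4.503551

segments=6 loops=1 length=4.504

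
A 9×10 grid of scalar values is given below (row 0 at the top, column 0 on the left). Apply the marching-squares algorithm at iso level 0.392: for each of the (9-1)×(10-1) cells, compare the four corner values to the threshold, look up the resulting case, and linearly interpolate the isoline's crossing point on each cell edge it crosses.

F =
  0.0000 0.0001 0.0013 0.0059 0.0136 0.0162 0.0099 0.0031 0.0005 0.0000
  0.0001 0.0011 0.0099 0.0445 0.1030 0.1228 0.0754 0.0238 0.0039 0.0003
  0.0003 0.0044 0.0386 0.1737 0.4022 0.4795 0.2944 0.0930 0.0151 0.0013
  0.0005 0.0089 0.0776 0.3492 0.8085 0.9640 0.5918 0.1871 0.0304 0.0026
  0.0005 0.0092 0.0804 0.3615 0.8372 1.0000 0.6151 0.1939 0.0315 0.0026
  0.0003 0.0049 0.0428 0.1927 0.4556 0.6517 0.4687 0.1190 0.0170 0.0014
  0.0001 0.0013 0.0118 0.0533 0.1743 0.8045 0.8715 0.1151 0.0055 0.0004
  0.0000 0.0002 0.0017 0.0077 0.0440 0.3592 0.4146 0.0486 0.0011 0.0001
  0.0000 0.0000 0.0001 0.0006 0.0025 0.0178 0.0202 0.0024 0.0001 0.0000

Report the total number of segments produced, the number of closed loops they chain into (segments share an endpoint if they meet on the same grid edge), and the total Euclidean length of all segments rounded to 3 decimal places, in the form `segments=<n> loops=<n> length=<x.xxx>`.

segments=18 loops=1 length=14.292

cell (1,3): code 0100 → (1.966,4.000)–(2.000,3.955)
cell (1,4): code 1100 → (1.755,5.000)–(1.966,4.000)
cell (1,5): code 1000 → (2.000,5.473)–(1.755,5.000)
cell (2,3): code 0110 → (2.000,3.955)–(3.000,3.093)
cell (2,5): code 1101 → (2.328,6.000)–(2.000,5.473)
cell (2,6): code 1000 → (3.000,6.494)–(2.328,6.000)
cell (3,3): code 0110 → (3.000,3.093)–(4.000,3.064)
cell (3,6): code 1001 → (4.000,6.530)–(3.000,6.494)
cell (4,3): code 0110 → (4.000,3.064)–(5.000,3.758)
cell (4,6): code 1001 → (5.000,6.219)–(4.000,6.530)
cell (5,3): code 0010 → (5.000,3.758)–(5.226,4.000)
cell (5,4): code 0111 → (5.226,4.000)–(6.000,4.345)
cell (5,6): code 1001 → (6.000,6.634)–(5.000,6.219)
cell (6,4): code 0010 → (6.000,4.345)–(6.926,5.000)
cell (6,5): code 0111 → (6.926,5.000)–(7.000,5.592)
cell (6,6): code 1001 → (7.000,6.062)–(6.000,6.634)
cell (7,5): code 0010 → (7.000,5.592)–(7.057,6.000)
cell (7,6): code 0001 → (7.057,6.000)–(7.000,6.062)
total: 18 segments, chained into 1 closed loop(s), length Σ = 14.291634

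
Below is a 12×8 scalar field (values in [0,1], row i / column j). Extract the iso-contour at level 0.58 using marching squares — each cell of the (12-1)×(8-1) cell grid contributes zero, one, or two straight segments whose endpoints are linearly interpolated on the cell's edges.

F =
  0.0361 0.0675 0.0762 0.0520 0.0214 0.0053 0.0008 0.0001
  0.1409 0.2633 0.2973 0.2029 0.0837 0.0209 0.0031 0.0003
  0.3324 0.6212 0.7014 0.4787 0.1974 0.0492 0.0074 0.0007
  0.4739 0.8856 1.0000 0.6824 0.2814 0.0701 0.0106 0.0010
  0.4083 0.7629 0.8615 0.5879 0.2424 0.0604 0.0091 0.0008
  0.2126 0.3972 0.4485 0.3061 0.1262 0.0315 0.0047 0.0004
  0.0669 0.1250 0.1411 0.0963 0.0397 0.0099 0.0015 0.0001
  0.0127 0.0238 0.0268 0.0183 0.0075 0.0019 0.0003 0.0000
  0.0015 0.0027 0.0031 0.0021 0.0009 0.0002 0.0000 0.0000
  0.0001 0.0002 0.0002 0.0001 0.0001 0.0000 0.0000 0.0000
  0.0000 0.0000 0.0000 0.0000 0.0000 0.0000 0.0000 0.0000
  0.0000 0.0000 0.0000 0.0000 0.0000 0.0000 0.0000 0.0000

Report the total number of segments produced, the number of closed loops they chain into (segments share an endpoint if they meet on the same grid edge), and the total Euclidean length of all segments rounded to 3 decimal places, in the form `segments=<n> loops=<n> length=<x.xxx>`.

segments=12 loops=1 length=9.244

cell (1,0): code 0100 → (1.885,1.000)–(2.000,0.857)
cell (1,1): code 1100 → (1.700,2.000)–(1.885,1.000)
cell (1,2): code 1000 → (2.000,2.545)–(1.700,2.000)
cell (2,0): code 0110 → (2.000,0.857)–(3.000,0.258)
cell (2,2): code 1101 → (2.497,3.000)–(2.000,2.545)
cell (2,3): code 1000 → (3.000,3.255)–(2.497,3.000)
cell (3,0): code 0110 → (3.000,0.258)–(4.000,0.484)
cell (3,3): code 1001 → (4.000,3.023)–(3.000,3.255)
cell (4,0): code 0010 → (4.000,0.484)–(4.500,1.000)
cell (4,1): code 0011 → (4.500,1.000)–(4.682,2.000)
cell (4,2): code 0011 → (4.682,2.000)–(4.028,3.000)
cell (4,3): code 0001 → (4.028,3.000)–(4.000,3.023)
total: 12 segments, chained into 1 closed loop(s), length Σ = 9.244156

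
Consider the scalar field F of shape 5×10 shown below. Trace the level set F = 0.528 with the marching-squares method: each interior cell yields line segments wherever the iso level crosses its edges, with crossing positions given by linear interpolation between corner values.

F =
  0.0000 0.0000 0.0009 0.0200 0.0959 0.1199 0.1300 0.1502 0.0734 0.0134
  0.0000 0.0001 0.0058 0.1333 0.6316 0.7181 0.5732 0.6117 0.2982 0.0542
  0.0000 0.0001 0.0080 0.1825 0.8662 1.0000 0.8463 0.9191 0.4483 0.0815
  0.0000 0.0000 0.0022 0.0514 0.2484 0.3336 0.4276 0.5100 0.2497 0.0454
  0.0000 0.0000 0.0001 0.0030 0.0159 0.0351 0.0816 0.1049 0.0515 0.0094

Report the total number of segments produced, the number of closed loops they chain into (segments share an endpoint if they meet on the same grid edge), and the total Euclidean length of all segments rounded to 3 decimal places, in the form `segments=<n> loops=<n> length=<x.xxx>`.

cell (0,3): code 0100 → (0.807,4.000)–(1.000,3.792)
cell (0,4): code 1100 → (0.682,5.000)–(0.807,4.000)
cell (0,5): code 1100 → (0.898,6.000)–(0.682,5.000)
cell (0,6): code 1100 → (0.819,7.000)–(0.898,6.000)
cell (0,7): code 1000 → (1.000,7.267)–(0.819,7.000)
cell (1,3): code 0110 → (1.000,3.792)–(2.000,3.505)
cell (1,7): code 1001 → (2.000,7.831)–(1.000,7.267)
cell (2,3): code 0010 → (2.000,3.505)–(2.547,4.000)
cell (2,4): code 0011 → (2.547,4.000)–(2.708,5.000)
cell (2,5): code 0011 → (2.708,5.000)–(2.760,6.000)
cell (2,6): code 0011 → (2.760,6.000)–(2.956,7.000)
cell (2,7): code 0001 → (2.956,7.000)–(2.000,7.831)
total: 12 segments, chained into 1 closed loop(s), length Σ = 10.866333

segments=12 loops=1 length=10.866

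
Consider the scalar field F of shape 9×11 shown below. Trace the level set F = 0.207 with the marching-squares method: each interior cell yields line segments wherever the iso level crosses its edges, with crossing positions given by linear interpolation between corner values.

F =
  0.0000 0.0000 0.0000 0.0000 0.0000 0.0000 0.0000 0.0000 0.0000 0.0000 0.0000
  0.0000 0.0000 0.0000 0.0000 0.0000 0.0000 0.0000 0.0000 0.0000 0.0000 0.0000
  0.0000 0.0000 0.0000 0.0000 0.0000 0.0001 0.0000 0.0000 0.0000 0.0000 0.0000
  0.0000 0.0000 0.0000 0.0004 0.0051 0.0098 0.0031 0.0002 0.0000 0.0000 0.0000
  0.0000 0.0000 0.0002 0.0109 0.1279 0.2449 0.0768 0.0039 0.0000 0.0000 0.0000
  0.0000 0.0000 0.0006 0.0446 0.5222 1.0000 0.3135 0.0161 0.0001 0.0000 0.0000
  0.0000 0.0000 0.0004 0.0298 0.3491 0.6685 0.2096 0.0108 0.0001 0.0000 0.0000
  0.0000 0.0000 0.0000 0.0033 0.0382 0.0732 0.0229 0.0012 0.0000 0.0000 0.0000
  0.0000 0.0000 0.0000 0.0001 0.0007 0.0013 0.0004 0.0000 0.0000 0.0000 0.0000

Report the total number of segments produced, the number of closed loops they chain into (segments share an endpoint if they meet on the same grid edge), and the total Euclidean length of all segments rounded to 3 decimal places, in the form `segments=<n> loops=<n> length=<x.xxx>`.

cell (3,4): code 0100 → (3.839,5.000)–(4.000,4.676)
cell (3,5): code 1000 → (4.000,5.225)–(3.839,5.000)
cell (4,3): code 0100 → (4.201,4.000)–(5.000,3.340)
cell (4,4): code 1110 → (4.000,4.676)–(4.201,4.000)
cell (4,5): code 1101 → (4.550,6.000)–(4.000,5.225)
cell (4,6): code 1000 → (5.000,6.358)–(4.550,6.000)
cell (5,3): code 0110 → (5.000,3.340)–(6.000,3.555)
cell (5,6): code 1001 → (6.000,6.013)–(5.000,6.358)
cell (6,3): code 0010 → (6.000,3.555)–(6.457,4.000)
cell (6,4): code 0011 → (6.457,4.000)–(6.775,5.000)
cell (6,5): code 0011 → (6.775,5.000)–(6.014,6.000)
cell (6,6): code 0001 → (6.014,6.000)–(6.000,6.013)
total: 12 segments, chained into 1 closed loop(s), length Σ = 8.949800

segments=12 loops=1 length=8.950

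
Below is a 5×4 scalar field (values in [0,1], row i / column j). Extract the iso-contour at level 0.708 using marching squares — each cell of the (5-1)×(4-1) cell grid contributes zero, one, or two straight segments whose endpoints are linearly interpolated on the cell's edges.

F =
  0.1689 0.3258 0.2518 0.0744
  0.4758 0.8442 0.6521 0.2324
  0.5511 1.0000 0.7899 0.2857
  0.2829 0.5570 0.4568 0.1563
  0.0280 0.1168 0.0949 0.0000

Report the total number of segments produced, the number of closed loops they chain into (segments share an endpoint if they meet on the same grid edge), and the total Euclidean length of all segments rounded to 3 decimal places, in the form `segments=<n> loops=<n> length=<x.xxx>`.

segments=8 loops=1 length=5.666

cell (0,0): code 0100 → (0.737,1.000)–(1.000,0.630)
cell (0,1): code 1000 → (1.000,1.709)–(0.737,1.000)
cell (1,0): code 0110 → (1.000,0.630)–(2.000,0.350)
cell (1,1): code 1101 → (1.406,2.000)–(1.000,1.709)
cell (1,2): code 1000 → (2.000,2.162)–(1.406,2.000)
cell (2,0): code 0010 → (2.000,0.350)–(2.659,1.000)
cell (2,1): code 0011 → (2.659,1.000)–(2.246,2.000)
cell (2,2): code 0001 → (2.246,2.000)–(2.000,2.162)
total: 8 segments, chained into 1 closed loop(s), length Σ = 5.666494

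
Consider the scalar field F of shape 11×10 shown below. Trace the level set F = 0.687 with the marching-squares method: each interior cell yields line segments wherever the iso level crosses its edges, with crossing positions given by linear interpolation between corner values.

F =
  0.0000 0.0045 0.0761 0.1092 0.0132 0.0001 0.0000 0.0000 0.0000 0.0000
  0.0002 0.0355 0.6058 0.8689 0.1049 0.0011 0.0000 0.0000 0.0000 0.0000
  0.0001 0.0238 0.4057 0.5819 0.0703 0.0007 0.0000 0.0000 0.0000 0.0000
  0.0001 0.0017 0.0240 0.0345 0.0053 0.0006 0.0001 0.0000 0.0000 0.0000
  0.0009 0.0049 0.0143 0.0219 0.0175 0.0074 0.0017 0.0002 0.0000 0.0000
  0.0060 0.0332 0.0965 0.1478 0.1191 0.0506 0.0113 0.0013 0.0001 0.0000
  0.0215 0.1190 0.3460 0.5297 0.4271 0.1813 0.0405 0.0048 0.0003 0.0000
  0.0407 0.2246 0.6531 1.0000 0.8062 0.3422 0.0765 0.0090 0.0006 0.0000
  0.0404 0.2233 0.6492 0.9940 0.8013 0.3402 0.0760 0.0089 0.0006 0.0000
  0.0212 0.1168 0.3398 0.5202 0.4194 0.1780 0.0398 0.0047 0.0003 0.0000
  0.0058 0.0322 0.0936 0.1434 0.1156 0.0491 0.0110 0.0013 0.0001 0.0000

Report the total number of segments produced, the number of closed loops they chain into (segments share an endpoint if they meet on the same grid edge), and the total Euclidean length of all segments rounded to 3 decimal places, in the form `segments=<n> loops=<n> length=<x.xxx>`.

segments=12 loops=2 length=9.820

cell (0,2): code 0100 → (0.761,3.000)–(1.000,2.309)
cell (0,3): code 1000 → (1.000,3.238)–(0.761,3.000)
cell (1,2): code 0010 → (1.000,2.309)–(1.634,3.000)
cell (1,3): code 0001 → (1.634,3.000)–(1.000,3.238)
cell (6,2): code 0100 → (6.334,3.000)–(7.000,2.098)
cell (6,3): code 1100 → (6.686,4.000)–(6.334,3.000)
cell (6,4): code 1000 → (7.000,4.257)–(6.686,4.000)
cell (7,2): code 0110 → (7.000,2.098)–(8.000,2.110)
cell (7,4): code 1001 → (8.000,4.248)–(7.000,4.257)
cell (8,2): code 0010 → (8.000,2.110)–(8.648,3.000)
cell (8,3): code 0011 → (8.648,3.000)–(8.299,4.000)
cell (8,4): code 0001 → (8.299,4.000)–(8.000,4.248)
total: 12 segments, chained into 2 closed loop(s), length Σ = 9.820290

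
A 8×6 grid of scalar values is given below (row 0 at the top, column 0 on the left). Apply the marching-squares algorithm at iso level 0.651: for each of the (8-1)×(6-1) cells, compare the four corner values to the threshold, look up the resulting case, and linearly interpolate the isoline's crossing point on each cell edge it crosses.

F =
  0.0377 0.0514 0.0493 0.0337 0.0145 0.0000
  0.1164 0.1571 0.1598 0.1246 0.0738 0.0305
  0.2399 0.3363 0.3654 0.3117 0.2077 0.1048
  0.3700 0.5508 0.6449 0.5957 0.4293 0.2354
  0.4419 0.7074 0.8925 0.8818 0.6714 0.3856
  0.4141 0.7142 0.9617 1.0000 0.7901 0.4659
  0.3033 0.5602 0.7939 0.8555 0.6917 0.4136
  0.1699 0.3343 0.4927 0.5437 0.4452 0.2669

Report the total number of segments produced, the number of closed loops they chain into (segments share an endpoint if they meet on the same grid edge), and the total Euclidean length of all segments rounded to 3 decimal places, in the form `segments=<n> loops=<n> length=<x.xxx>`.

cell (3,0): code 0100 → (3.640,1.000)–(4.000,0.788)
cell (3,1): code 1100 → (3.025,2.000)–(3.640,1.000)
cell (3,2): code 1100 → (3.193,3.000)–(3.025,2.000)
cell (3,3): code 1100 → (3.916,4.000)–(3.193,3.000)
cell (3,4): code 1000 → (4.000,4.071)–(3.916,4.000)
cell (4,0): code 0110 → (4.000,0.788)–(5.000,0.789)
cell (4,4): code 1001 → (5.000,4.429)–(4.000,4.071)
cell (5,0): code 0010 → (5.000,0.789)–(5.410,1.000)
cell (5,1): code 0111 → (5.410,1.000)–(6.000,1.389)
cell (5,4): code 1001 → (6.000,4.146)–(5.000,4.429)
cell (6,1): code 0010 → (6.000,1.389)–(6.474,2.000)
cell (6,2): code 0011 → (6.474,2.000)–(6.656,3.000)
cell (6,3): code 0011 → (6.656,3.000)–(6.165,4.000)
cell (6,4): code 0001 → (6.165,4.000)–(6.000,4.146)
total: 14 segments, chained into 1 closed loop(s), length Σ = 11.343897

segments=14 loops=1 length=11.344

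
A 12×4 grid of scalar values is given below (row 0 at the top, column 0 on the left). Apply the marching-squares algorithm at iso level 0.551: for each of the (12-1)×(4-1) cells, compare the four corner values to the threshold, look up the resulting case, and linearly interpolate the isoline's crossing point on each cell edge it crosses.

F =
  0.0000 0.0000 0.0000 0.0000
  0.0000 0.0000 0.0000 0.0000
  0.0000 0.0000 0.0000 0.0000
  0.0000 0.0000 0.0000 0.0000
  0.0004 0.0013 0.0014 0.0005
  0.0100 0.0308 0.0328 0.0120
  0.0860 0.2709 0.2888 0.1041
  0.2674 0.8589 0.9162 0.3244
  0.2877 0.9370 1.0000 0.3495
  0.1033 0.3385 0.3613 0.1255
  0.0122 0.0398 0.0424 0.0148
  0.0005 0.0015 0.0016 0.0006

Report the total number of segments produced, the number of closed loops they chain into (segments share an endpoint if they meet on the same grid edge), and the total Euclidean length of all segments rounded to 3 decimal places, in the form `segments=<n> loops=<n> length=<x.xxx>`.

cell (6,0): code 0100 → (6.476,1.000)–(7.000,0.479)
cell (6,1): code 1100 → (6.418,2.000)–(6.476,1.000)
cell (6,2): code 1000 → (7.000,2.617)–(6.418,2.000)
cell (7,0): code 0110 → (7.000,0.479)–(8.000,0.406)
cell (7,2): code 1001 → (8.000,2.690)–(7.000,2.617)
cell (8,0): code 0010 → (8.000,0.406)–(8.645,1.000)
cell (8,1): code 0011 → (8.645,1.000)–(8.703,2.000)
cell (8,2): code 0001 → (8.703,2.000)–(8.000,2.690)
total: 8 segments, chained into 1 closed loop(s), length Σ = 7.457794

segments=8 loops=1 length=7.458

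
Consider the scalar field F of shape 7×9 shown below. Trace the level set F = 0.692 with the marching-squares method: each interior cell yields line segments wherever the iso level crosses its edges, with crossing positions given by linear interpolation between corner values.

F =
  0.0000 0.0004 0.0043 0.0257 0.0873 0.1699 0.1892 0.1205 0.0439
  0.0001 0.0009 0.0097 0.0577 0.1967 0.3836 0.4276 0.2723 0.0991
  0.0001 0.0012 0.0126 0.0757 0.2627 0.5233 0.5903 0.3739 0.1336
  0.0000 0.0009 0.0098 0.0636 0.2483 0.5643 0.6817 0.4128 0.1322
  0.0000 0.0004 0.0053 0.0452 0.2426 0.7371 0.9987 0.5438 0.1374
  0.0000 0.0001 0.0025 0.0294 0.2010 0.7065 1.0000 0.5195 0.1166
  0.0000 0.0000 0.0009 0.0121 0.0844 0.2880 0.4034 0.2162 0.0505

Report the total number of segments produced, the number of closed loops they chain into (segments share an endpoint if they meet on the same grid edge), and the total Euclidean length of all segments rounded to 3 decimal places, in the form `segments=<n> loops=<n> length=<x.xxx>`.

cell (3,4): code 0100 → (3.739,5.000)–(4.000,4.909)
cell (3,5): code 1100 → (3.032,6.000)–(3.739,5.000)
cell (3,6): code 1000 → (4.000,6.674)–(3.032,6.000)
cell (4,4): code 0110 → (4.000,4.909)–(5.000,4.971)
cell (4,6): code 1001 → (5.000,6.641)–(4.000,6.674)
cell (5,4): code 0010 → (5.000,4.971)–(5.035,5.000)
cell (5,5): code 0011 → (5.035,5.000)–(5.516,6.000)
cell (5,6): code 0001 → (5.516,6.000)–(5.000,6.641)
total: 8 segments, chained into 1 closed loop(s), length Σ = 6.660587

segments=8 loops=1 length=6.661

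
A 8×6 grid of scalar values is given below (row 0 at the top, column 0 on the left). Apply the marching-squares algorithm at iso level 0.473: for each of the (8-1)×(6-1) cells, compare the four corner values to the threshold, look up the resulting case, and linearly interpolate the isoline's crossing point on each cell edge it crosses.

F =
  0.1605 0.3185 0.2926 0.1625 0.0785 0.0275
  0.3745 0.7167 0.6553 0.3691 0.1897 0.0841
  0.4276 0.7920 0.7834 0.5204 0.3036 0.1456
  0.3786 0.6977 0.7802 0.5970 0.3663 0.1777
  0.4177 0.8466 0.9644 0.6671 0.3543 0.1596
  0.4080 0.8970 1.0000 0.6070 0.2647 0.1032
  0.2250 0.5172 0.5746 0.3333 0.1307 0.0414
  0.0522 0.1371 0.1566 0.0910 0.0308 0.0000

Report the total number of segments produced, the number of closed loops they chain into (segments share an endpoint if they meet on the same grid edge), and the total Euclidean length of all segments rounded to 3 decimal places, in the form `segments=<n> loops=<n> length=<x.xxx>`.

cell (0,0): code 0100 → (0.388,1.000)–(1.000,0.288)
cell (0,1): code 1100 → (0.497,2.000)–(0.388,1.000)
cell (0,2): code 1000 → (1.000,2.637)–(0.497,2.000)
cell (1,0): code 0110 → (1.000,0.288)–(2.000,0.125)
cell (1,2): code 1101 → (1.687,3.000)–(1.000,2.637)
cell (1,3): code 1000 → (2.000,3.219)–(1.687,3.000)
cell (2,0): code 0110 → (2.000,0.125)–(3.000,0.296)
cell (2,3): code 1001 → (3.000,3.537)–(2.000,3.219)
cell (3,0): code 0110 → (3.000,0.296)–(4.000,0.129)
cell (3,3): code 1001 → (4.000,3.621)–(3.000,3.537)
cell (4,0): code 0110 → (4.000,0.129)–(5.000,0.133)
cell (4,3): code 1001 → (5.000,3.391)–(4.000,3.621)
cell (5,0): code 0110 → (5.000,0.133)–(6.000,0.849)
cell (5,2): code 1011 → (6.000,2.421)–(5.490,3.000)
cell (5,3): code 0001 → (5.490,3.000)–(5.000,3.391)
cell (6,0): code 0010 → (6.000,0.849)–(6.116,1.000)
cell (6,1): code 0011 → (6.116,1.000)–(6.243,2.000)
cell (6,2): code 0001 → (6.243,2.000)–(6.000,2.421)
total: 18 segments, chained into 1 closed loop(s), length Σ = 15.349166

segments=18 loops=1 length=15.349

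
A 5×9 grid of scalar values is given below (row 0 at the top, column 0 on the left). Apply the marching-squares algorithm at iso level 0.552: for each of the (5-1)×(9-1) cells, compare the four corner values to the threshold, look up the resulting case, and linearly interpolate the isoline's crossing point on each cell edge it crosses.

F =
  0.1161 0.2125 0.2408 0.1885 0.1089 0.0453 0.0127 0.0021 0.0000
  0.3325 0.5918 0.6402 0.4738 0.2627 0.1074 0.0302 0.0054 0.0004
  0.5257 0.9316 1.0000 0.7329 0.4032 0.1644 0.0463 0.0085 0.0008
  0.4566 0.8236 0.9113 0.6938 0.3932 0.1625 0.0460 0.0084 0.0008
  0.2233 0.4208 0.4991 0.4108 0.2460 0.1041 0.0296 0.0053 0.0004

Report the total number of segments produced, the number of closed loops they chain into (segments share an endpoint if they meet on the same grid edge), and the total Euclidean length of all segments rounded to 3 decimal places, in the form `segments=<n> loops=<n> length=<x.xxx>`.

cell (0,0): code 0100 → (0.895,1.000)–(1.000,0.847)
cell (0,1): code 1100 → (0.779,2.000)–(0.895,1.000)
cell (0,2): code 1000 → (1.000,2.530)–(0.779,2.000)
cell (1,0): code 0110 → (1.000,0.847)–(2.000,0.065)
cell (1,2): code 1101 → (1.302,3.000)–(1.000,2.530)
cell (1,3): code 1000 → (2.000,3.549)–(1.302,3.000)
cell (2,0): code 0110 → (2.000,0.065)–(3.000,0.260)
cell (2,3): code 1001 → (3.000,3.472)–(2.000,3.549)
cell (3,0): code 0010 → (3.000,0.260)–(3.674,1.000)
cell (3,1): code 0011 → (3.674,1.000)–(3.872,2.000)
cell (3,2): code 0011 → (3.872,2.000)–(3.501,3.000)
cell (3,3): code 0001 → (3.501,3.000)–(3.000,3.472)
total: 12 segments, chained into 1 closed loop(s), length Σ = 10.279542

segments=12 loops=1 length=10.280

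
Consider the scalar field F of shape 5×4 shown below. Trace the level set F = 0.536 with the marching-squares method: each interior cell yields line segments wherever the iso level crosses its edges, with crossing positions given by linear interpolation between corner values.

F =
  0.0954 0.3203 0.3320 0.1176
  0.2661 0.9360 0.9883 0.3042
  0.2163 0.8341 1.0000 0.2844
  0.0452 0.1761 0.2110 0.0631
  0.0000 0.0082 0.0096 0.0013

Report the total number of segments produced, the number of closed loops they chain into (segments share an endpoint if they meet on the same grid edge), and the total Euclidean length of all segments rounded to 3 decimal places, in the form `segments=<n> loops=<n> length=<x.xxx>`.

cell (0,0): code 0100 → (0.350,1.000)–(1.000,0.403)
cell (0,1): code 1100 → (0.311,2.000)–(0.350,1.000)
cell (0,2): code 1000 → (1.000,2.661)–(0.311,2.000)
cell (1,0): code 0110 → (1.000,0.403)–(2.000,0.517)
cell (1,2): code 1001 → (2.000,2.648)–(1.000,2.661)
cell (2,0): code 0010 → (2.000,0.517)–(2.453,1.000)
cell (2,1): code 0011 → (2.453,1.000)–(2.588,2.000)
cell (2,2): code 0001 → (2.588,2.000)–(2.000,2.648)
total: 8 segments, chained into 1 closed loop(s), length Σ = 7.391137

segments=8 loops=1 length=7.391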